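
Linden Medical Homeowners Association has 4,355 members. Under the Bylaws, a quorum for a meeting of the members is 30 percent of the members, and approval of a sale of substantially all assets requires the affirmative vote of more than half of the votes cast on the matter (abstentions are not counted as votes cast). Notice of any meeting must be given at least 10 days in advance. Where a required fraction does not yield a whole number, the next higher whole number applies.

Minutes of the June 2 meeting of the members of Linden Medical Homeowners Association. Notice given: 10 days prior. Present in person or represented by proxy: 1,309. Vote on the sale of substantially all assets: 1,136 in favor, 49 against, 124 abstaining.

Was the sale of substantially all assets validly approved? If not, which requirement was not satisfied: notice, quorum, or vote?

Valid — all requirements satisfied.

Notice: 10 days given; 10 required. Satisfied.
Quorum: 30% of 4,355 = 1,306.50, rounded up to 1,307; 1,309 present. Satisfied.
Vote: requires a majority of the votes cast (1,309 − 124 abstaining = 1,185); a majority of 1185 is 593, so 593 needed; 1,136 in favor. Satisfied.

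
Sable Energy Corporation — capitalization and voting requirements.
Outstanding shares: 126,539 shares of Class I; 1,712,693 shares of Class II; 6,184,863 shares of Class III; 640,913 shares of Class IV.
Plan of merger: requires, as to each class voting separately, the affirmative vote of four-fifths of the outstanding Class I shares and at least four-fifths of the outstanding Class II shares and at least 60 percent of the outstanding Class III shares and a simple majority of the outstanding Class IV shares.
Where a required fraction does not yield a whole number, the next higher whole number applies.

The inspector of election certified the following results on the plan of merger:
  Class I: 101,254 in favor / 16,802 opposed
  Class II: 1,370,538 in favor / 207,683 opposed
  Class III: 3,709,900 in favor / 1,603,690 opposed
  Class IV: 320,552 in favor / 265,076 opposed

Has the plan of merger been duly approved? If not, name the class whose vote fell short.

Class I: 4/5 of 126539 = 101231.20, rounded up to 101232; 101,232 required, 101,254 in favor — approved.
Class II: 4/5 of 1712693 = 1370154.40, rounded up to 1370155; 1,370,155 required, 1,370,538 in favor — approved.
Class III: 3/5 of 6184863 = 3710917.80, rounded up to 3710918; 3,710,918 required, 3,709,900 in favor — not approved.
Class IV: a majority of 640913 is 320457; 320,457 required, 320,552 in favor — approved.

Not approved — the Class III shares did not give the required vote.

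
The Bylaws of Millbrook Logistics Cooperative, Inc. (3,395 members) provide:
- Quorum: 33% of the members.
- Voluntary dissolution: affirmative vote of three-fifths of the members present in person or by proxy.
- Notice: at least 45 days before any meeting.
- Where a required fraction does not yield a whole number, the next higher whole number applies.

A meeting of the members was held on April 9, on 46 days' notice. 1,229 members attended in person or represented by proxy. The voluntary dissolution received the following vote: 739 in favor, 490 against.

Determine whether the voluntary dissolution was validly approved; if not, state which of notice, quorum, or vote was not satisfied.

Notice: 46 days given; 45 required. Satisfied.
Quorum: 33% of 3,395 = 1,120.35, rounded up to 1,121; 1,229 present. Satisfied.
Vote: requires three-fifths of those present (1,229); 3/5 of 1229 = 737.40, rounded up to 738, so 738 needed; 739 in favor. Satisfied.

Valid — all requirements satisfied.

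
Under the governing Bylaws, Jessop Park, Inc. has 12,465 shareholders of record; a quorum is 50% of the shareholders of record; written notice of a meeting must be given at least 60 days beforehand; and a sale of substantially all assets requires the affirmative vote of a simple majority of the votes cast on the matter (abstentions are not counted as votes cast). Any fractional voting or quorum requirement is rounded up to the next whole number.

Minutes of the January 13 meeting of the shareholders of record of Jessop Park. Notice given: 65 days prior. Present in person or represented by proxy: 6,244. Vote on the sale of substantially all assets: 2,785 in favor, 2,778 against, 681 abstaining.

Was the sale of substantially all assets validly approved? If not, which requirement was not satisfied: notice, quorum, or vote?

Valid — all requirements satisfied.

Notice: 65 days given; 60 required. Satisfied.
Quorum: 50% of 12,465 = 6,232.50, rounded up to 6,233; 6,244 present. Satisfied.
Vote: requires a majority of the votes cast (6,244 − 681 abstaining = 5,563); a majority of 5563 is 2782, so 2,782 needed; 2,785 in favor. Satisfied.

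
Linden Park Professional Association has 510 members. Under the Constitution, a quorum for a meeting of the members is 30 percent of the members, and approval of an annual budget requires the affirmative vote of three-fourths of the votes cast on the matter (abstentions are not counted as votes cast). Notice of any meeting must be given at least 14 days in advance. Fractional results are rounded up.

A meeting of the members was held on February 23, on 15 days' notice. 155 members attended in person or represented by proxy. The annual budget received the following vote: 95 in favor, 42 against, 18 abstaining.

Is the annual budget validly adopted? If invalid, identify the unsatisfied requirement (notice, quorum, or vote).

Notice: 15 days given; 14 required. Satisfied.
Quorum: 30% of 510 = 153; 155 present. Satisfied.
Vote: requires three-fourths of the votes cast (155 − 18 abstaining = 137); 3/4 of 137 = 102.75, rounded up to 103, so 103 needed; 95 in favor. Not satisfied.

Invalid — vote requirement not satisfied.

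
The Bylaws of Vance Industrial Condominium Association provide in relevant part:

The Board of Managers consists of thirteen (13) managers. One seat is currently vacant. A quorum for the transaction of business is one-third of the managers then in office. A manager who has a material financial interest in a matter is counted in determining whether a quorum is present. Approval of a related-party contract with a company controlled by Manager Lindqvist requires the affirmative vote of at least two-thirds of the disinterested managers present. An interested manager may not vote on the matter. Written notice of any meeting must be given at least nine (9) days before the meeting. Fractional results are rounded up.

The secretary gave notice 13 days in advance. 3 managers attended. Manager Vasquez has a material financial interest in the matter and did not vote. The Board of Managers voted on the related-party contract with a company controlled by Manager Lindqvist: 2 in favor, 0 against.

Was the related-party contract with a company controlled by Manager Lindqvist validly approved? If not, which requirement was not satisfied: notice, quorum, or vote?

Notice: 13 days given; 9 required (13 ≥ 9). Satisfied.
Quorum: 3 present (interested managers count toward quorum); quorum is 4. Not satisfied.
Vote: the related-party contract with a company controlled by Manager Lindqvist requires two-thirds of the disinterested managers present (3 − 1 = 2). 2/3 of 2 = 1.33, rounded up to 2, so 2 affirmative votes are needed; 2 voted in favor. Satisfied. (Moot — without a quorum no business can be validly transacted.)

Invalid — quorum requirement not satisfied.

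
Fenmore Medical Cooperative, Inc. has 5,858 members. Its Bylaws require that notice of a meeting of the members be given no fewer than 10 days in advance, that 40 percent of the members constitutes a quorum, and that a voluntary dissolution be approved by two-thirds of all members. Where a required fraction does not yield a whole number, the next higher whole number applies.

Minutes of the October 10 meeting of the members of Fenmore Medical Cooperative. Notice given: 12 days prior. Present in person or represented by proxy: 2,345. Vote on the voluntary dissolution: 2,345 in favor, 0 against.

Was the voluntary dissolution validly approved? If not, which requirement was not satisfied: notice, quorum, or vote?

Invalid — vote requirement not satisfied.

Notice: 12 days given; 10 required. Satisfied.
Quorum: 40% of 5,858 = 2,343.20, rounded up to 2,344; 2,345 present. Satisfied.
Vote: requires two-thirds of all members (5,858); 2/3 of 5858 = 3905.33, rounded up to 3906, so 3,906 needed; 2,345 in favor. Not satisfied.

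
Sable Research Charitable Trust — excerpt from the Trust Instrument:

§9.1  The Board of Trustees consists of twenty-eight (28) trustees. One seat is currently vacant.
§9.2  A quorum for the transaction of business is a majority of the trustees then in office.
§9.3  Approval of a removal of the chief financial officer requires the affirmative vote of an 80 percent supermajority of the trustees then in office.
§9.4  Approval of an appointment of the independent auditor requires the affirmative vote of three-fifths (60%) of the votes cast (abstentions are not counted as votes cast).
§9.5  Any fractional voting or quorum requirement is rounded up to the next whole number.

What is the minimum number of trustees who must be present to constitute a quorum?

14

A majority of 27 is 14.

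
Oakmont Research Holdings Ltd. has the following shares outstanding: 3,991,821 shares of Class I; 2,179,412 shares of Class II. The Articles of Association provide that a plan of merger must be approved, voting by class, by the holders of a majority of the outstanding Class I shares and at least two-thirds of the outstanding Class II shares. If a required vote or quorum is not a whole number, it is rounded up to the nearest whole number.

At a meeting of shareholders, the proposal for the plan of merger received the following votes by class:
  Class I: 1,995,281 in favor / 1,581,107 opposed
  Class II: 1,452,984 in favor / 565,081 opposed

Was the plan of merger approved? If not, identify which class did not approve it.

Class I: a majority of 3991821 is 1995911; 1,995,911 required, 1,995,281 in favor — not approved.
Class II: 2/3 of 2179412 = 1452941.33, rounded up to 1452942; 1,452,942 required, 1,452,984 in favor — approved.

Not approved — the Class I shares did not give the required vote.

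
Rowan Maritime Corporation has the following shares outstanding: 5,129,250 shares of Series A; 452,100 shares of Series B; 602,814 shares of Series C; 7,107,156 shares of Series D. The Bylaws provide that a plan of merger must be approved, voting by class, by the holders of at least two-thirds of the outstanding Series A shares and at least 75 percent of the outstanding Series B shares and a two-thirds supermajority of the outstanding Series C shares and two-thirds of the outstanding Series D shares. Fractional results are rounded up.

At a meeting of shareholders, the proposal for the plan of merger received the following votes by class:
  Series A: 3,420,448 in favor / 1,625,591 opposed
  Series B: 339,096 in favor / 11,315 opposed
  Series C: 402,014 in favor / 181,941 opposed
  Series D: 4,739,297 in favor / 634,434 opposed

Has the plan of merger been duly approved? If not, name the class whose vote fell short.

Approved — every class gave the required vote.

Series A: 2/3 of 5129250 = 3419500; 3,419,500 required, 3,420,448 in favor — approved.
Series B: 3/4 of 452100 = 339075; 339,075 required, 339,096 in favor — approved.
Series C: 2/3 of 602814 = 401876; 401,876 required, 402,014 in favor — approved.
Series D: 2/3 of 7107156 = 4738104; 4,738,104 required, 4,739,297 in favor — approved.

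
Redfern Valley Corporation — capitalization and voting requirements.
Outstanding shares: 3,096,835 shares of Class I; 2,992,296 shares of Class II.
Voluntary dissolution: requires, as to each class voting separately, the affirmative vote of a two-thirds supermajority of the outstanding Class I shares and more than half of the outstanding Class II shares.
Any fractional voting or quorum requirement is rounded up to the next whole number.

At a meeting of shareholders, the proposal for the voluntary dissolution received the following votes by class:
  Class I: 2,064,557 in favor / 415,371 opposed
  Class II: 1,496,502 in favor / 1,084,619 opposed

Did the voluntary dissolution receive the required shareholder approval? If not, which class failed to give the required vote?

Class I: 2/3 of 3096835 = 2064556.67, rounded up to 2064557; 2,064,557 required, 2,064,557 in favor — approved.
Class II: a majority of 2992296 is 1496149; 1,496,149 required, 1,496,502 in favor — approved.

Approved — every class gave the required vote.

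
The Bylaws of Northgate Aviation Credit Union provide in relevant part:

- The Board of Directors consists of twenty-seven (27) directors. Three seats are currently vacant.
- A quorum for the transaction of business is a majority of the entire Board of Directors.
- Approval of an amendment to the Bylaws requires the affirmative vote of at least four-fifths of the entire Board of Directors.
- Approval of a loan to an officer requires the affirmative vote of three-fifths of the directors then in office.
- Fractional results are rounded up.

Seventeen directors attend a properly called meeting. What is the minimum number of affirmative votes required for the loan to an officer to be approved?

15

The loan to an officer requires three-fifths of the directors then in office (24).
3/5 of 24 = 14.40, rounded up to 15.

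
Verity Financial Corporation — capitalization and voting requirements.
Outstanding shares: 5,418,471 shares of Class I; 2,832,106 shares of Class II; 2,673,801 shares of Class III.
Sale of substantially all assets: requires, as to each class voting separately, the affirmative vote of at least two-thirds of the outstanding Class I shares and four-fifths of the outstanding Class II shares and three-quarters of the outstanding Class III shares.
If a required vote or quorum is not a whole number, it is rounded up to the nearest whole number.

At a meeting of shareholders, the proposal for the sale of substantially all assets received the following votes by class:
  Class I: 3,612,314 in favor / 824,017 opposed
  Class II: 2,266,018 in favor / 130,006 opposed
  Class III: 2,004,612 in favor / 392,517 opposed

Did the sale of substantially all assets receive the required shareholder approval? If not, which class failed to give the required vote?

Class I: 2/3 of 5418471 = 3612314; 3,612,314 required, 3,612,314 in favor — approved.
Class II: 4/5 of 2832106 = 2265684.80, rounded up to 2265685; 2,265,685 required, 2,266,018 in favor — approved.
Class III: 3/4 of 2673801 = 2005350.75, rounded up to 2005351; 2,005,351 required, 2,004,612 in favor — not approved.

Not approved — the Class III shares did not give the required vote.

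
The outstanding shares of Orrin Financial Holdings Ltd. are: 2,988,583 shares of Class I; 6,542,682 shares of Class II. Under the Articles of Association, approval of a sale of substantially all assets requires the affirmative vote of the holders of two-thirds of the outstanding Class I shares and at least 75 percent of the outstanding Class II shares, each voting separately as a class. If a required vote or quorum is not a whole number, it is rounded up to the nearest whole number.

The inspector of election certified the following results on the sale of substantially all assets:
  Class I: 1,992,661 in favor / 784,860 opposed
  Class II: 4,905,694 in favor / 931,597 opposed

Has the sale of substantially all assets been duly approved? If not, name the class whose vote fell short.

Class I: 2/3 of 2988583 = 1992388.67, rounded up to 1992389; 1,992,389 required, 1,992,661 in favor — approved.
Class II: 3/4 of 6542682 = 4907011.50, rounded up to 4907012; 4,907,012 required, 4,905,694 in favor — not approved.

Not approved — the Class II shares did not give the required vote.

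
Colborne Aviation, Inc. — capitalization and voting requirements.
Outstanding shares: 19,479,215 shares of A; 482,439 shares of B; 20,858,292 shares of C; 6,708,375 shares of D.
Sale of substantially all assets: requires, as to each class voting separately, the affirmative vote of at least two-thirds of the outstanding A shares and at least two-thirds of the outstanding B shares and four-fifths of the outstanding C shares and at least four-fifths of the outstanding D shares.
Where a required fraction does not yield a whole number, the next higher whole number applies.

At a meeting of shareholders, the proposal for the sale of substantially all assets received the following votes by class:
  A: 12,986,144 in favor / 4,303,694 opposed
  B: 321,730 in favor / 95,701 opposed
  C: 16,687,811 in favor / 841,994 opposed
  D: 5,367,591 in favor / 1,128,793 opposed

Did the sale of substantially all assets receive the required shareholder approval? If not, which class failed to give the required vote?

A: 2/3 of 19479215 = 12986143.33, rounded up to 12986144; 12,986,144 required, 12,986,144 in favor — approved.
B: 2/3 of 482439 = 321626; 321,626 required, 321,730 in favor — approved.
C: 4/5 of 20858292 = 16686633.60, rounded up to 16686634; 16,686,634 required, 16,687,811 in favor — approved.
D: 4/5 of 6708375 = 5366700; 5,366,700 required, 5,367,591 in favor — approved.

Approved — every class gave the required vote.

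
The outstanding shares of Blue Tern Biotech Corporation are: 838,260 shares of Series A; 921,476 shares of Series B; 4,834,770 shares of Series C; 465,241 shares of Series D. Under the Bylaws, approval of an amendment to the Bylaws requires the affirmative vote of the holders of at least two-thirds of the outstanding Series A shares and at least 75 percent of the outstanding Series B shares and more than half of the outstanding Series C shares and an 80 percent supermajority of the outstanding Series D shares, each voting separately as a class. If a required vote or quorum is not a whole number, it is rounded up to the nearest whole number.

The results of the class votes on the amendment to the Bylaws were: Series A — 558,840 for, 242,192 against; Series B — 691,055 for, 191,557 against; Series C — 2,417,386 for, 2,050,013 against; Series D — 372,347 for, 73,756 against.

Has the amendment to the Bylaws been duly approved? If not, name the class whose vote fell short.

Not approved — the Series B shares did not give the required vote.

Series A: 2/3 of 838260 = 558840; 558,840 required, 558,840 in favor — approved.
Series B: 3/4 of 921476 = 691107; 691,107 required, 691,055 in favor — not approved.
Series C: a majority of 4834770 is 2417386; 2,417,386 required, 2,417,386 in favor — approved.
Series D: 4/5 of 465241 = 372192.80, rounded up to 372193; 372,193 required, 372,347 in favor — approved.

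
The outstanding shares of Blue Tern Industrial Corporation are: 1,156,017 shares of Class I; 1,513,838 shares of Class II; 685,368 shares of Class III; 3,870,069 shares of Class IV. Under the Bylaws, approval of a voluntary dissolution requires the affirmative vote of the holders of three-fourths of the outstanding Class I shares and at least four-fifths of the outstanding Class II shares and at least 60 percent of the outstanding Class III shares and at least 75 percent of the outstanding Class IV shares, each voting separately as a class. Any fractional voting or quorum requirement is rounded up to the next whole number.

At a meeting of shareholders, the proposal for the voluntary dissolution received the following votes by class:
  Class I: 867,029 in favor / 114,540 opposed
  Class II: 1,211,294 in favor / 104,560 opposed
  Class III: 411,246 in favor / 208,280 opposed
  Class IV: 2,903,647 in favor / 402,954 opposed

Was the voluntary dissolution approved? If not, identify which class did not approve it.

Approved — every class gave the required vote.

Class I: 3/4 of 1156017 = 867012.75, rounded up to 867013; 867,013 required, 867,029 in favor — approved.
Class II: 4/5 of 1513838 = 1211070.40, rounded up to 1211071; 1,211,071 required, 1,211,294 in favor — approved.
Class III: 3/5 of 685368 = 411220.80, rounded up to 411221; 411,221 required, 411,246 in favor — approved.
Class IV: 3/4 of 3870069 = 2902551.75, rounded up to 2902552; 2,902,552 required, 2,903,647 in favor — approved.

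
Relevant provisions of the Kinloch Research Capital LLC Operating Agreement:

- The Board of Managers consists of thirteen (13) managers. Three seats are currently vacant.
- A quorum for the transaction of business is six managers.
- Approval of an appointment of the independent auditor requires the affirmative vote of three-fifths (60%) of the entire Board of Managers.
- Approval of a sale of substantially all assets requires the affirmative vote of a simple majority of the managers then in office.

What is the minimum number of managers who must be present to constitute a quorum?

6

The quorum is fixed at 6.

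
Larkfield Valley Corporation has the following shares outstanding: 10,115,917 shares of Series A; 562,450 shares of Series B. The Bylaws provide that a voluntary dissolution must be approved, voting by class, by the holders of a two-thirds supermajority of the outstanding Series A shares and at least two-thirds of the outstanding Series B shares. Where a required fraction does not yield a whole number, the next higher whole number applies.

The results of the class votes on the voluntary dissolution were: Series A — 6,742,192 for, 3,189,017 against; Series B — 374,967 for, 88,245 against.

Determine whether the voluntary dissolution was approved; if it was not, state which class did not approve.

Not approved — the Series A shares did not give the required vote.

Series A: 2/3 of 10115917 = 6743944.67, rounded up to 6743945; 6,743,945 required, 6,742,192 in favor — not approved.
Series B: 2/3 of 562450 = 374966.67, rounded up to 374967; 374,967 required, 374,967 in favor — approved.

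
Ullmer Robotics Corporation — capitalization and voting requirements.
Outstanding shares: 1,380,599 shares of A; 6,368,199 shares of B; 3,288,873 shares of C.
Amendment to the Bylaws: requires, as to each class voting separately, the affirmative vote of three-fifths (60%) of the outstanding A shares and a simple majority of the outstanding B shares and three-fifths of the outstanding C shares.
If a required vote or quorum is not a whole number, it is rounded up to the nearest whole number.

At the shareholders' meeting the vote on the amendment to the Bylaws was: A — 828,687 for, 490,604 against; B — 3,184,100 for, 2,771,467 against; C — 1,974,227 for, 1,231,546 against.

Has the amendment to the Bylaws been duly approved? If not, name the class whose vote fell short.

A: 3/5 of 1380599 = 828359.40, rounded up to 828360; 828,360 required, 828,687 in favor — approved.
B: a majority of 6368199 is 3184100; 3,184,100 required, 3,184,100 in favor — approved.
C: 3/5 of 3288873 = 1973323.80, rounded up to 1973324; 1,973,324 required, 1,974,227 in favor — approved.

Approved — every class gave the required vote.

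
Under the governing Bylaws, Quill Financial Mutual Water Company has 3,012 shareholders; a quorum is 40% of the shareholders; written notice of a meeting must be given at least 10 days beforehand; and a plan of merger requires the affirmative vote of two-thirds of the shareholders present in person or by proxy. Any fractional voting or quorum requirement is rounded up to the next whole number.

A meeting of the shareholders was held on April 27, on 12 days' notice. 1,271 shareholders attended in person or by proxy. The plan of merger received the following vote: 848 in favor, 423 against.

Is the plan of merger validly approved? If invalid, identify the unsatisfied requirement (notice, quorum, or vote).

Notice: 12 days given; 10 required. Satisfied.
Quorum: 40% of 3,012 = 1,204.80, rounded up to 1,205; 1,271 present. Satisfied.
Vote: requires two-thirds of those present (1,271); 2/3 of 1271 = 847.33, rounded up to 848, so 848 needed; 848 in favor. Satisfied.

Valid — all requirements satisfied.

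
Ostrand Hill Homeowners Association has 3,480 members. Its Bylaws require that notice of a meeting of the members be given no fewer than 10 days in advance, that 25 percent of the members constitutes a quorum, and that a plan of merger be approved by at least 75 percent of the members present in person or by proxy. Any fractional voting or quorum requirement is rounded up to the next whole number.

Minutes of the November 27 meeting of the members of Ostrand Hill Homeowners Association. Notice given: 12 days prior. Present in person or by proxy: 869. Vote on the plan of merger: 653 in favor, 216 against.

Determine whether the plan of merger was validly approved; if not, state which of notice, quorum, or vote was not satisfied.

Notice: 12 days given; 10 required. Satisfied.
Quorum: 25% of 3,480 = 870; 869 present. Not satisfied.
Vote: requires three-fourths of those present (869); 3/4 of 869 = 651.75, rounded up to 652, so 652 needed; 653 in favor. Satisfied.

Invalid — quorum requirement not satisfied.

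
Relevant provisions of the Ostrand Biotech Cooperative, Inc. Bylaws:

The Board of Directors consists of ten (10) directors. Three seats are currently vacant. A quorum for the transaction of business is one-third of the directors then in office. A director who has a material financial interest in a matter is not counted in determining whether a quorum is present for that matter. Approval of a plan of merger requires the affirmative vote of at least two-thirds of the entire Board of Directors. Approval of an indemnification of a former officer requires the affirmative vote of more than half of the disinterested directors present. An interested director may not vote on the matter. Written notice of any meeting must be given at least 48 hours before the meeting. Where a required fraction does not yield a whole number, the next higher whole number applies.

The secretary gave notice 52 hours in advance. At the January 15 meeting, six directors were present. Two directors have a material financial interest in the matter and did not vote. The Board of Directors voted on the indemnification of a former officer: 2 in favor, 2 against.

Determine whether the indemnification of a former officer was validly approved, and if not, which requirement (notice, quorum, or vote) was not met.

Notice: 52 hours given; 48 required (52 ≥ 48). Satisfied.
Quorum: 6 present, but the 2 interested directors do not count, leaving 4. Quorum is 3. Satisfied.
Vote: the indemnification of a former officer requires a majority of the disinterested directors present (6 − 2 = 4). A majority of 4 is 3, so 3 affirmative votes are needed; 2 voted in favor. Not satisfied.

Invalid — vote requirement not satisfied.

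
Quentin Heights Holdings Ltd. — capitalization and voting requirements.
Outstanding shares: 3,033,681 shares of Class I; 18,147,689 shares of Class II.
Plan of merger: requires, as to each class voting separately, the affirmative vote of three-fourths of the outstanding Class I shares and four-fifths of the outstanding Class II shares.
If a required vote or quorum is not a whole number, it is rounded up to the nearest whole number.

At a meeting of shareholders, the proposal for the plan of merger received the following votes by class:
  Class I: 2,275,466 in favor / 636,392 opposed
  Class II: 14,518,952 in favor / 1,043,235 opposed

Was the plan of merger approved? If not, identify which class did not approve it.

Class I: 3/4 of 3033681 = 2275260.75, rounded up to 2275261; 2,275,261 required, 2,275,466 in favor — approved.
Class II: 4/5 of 18147689 = 14518151.20, rounded up to 14518152; 14,518,152 required, 14,518,952 in favor — approved.

Approved — every class gave the required vote.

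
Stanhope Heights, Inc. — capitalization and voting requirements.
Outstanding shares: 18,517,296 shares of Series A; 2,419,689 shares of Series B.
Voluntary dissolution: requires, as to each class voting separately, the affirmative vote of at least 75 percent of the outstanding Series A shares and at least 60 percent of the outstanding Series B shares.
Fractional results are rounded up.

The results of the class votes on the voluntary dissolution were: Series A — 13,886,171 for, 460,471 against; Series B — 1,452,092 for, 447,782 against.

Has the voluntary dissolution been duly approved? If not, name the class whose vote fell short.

Not approved — the Series A shares did not give the required vote.

Series A: 3/4 of 18517296 = 13887972; 13,887,972 required, 13,886,171 in favor — not approved.
Series B: 3/5 of 2419689 = 1451813.40, rounded up to 1451814; 1,451,814 required, 1,452,092 in favor — approved.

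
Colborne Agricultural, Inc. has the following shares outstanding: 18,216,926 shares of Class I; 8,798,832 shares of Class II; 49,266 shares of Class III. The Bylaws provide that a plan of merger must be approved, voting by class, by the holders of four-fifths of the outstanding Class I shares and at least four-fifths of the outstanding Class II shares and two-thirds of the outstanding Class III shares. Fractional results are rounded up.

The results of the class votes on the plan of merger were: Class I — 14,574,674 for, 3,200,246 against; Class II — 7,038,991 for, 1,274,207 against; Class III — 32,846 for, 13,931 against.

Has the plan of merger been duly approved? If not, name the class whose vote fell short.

Class I: 4/5 of 18216926 = 14573540.80, rounded up to 14573541; 14,573,541 required, 14,574,674 in favor — approved.
Class II: 4/5 of 8798832 = 7039065.60, rounded up to 7039066; 7,039,066 required, 7,038,991 in favor — not approved.
Class III: 2/3 of 49266 = 32844; 32,844 required, 32,846 in favor — approved.

Not approved — the Class II shares did not give the required vote.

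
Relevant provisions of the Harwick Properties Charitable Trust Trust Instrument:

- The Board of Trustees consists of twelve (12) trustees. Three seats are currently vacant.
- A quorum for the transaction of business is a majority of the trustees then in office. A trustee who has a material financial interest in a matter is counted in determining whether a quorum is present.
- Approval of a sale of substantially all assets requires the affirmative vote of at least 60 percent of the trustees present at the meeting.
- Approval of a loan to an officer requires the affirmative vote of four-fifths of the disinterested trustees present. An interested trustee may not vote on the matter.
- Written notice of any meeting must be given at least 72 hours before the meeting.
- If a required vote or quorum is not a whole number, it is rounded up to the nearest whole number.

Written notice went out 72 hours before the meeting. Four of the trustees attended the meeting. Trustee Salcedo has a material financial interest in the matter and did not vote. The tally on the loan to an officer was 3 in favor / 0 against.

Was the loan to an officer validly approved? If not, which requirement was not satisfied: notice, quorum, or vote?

Notice: 72 hours given; 72 required (72 ≥ 72). Satisfied.
Quorum: 4 present (interested trustees count toward quorum); quorum is 5. Not satisfied.
Vote: the loan to an officer requires four-fifths of the disinterested trustees present (4 − 1 = 3). 4/5 of 3 = 2.40, rounded up to 3, so 3 affirmative votes are needed; 3 voted in favor. Satisfied. (Moot — without a quorum no business can be validly transacted.)

Invalid — quorum requirement not satisfied.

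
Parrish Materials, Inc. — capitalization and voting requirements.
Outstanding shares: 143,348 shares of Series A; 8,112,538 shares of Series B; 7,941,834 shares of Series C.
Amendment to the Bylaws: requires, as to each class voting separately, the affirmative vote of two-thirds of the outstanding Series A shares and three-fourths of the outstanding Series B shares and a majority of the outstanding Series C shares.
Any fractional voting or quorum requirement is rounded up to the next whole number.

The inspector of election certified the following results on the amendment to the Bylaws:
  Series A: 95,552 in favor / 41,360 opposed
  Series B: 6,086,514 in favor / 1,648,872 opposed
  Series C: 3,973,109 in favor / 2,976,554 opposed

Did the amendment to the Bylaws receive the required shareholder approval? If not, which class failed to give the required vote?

Series A: 2/3 of 143348 = 95565.33, rounded up to 95566; 95,566 required, 95,552 in favor — not approved.
Series B: 3/4 of 8112538 = 6084403.50, rounded up to 6084404; 6,084,404 required, 6,086,514 in favor — approved.
Series C: a majority of 7941834 is 3970918; 3,970,918 required, 3,973,109 in favor — approved.

Not approved — the Series A shares did not give the required vote.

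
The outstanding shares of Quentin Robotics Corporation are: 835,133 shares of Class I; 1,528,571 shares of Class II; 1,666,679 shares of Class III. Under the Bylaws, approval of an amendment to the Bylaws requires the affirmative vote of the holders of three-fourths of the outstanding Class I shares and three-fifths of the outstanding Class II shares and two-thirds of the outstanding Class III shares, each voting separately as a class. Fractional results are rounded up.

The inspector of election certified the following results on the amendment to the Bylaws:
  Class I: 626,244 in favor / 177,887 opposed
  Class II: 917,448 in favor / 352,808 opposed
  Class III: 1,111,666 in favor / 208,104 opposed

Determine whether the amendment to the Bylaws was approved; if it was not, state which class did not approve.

Not approved — the Class I shares did not give the required vote.

Class I: 3/4 of 835133 = 626349.75, rounded up to 626350; 626,350 required, 626,244 in favor — not approved.
Class II: 3/5 of 1528571 = 917142.60, rounded up to 917143; 917,143 required, 917,448 in favor — approved.
Class III: 2/3 of 1666679 = 1111119.33, rounded up to 1111120; 1,111,120 required, 1,111,666 in favor — approved.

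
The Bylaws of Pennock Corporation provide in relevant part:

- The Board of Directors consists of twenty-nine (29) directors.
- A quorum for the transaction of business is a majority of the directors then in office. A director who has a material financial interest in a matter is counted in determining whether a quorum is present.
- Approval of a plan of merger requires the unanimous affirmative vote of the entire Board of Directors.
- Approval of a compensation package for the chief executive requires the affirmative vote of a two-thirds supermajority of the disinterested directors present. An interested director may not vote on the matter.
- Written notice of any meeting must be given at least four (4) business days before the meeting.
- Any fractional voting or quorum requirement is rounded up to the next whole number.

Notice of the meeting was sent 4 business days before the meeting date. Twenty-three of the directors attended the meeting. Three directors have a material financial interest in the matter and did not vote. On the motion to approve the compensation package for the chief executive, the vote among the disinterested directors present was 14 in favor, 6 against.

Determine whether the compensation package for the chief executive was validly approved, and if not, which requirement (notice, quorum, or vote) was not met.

Valid — all requirements satisfied.

Notice: 4 business days given; 4 required (4 ≥ 4). Satisfied.
Quorum: 23 present (interested directors count toward quorum); quorum is 15. Satisfied.
Vote: the compensation package for the chief executive requires two-thirds of the disinterested directors present (23 − 3 = 20). 2/3 of 20 = 13.33, rounded up to 14, so 14 affirmative votes are needed; 14 voted in favor. Satisfied.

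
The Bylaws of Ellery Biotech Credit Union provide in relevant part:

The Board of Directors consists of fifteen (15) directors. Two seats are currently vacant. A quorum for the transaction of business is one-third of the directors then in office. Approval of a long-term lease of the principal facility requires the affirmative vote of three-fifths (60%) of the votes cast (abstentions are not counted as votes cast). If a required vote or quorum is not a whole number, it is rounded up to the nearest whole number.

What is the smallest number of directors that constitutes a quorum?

5

1/3 of 13 = 4.33, rounded up to 5.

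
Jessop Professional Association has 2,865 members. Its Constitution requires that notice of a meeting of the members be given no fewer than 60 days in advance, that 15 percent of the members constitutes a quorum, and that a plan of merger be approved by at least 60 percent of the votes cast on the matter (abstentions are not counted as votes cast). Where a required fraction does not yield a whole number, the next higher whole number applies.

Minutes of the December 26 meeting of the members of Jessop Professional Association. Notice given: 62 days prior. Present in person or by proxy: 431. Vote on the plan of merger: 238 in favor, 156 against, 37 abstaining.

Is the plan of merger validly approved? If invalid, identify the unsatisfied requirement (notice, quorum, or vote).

Notice: 62 days given; 60 required. Satisfied.
Quorum: 15% of 2,865 = 429.75, rounded up to 430; 431 present. Satisfied.
Vote: requires three-fifths of the votes cast (431 − 37 abstaining = 394); 3/5 of 394 = 236.40, rounded up to 237, so 237 needed; 238 in favor. Satisfied.

Valid — all requirements satisfied.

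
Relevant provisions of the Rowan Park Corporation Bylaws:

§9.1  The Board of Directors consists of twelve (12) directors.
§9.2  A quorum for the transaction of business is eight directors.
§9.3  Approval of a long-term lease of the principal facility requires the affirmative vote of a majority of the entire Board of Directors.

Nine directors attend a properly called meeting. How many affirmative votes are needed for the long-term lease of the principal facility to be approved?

7

The long-term lease of the principal facility requires a majority of the entire Board of Directors (12).
A majority of 12 is 7.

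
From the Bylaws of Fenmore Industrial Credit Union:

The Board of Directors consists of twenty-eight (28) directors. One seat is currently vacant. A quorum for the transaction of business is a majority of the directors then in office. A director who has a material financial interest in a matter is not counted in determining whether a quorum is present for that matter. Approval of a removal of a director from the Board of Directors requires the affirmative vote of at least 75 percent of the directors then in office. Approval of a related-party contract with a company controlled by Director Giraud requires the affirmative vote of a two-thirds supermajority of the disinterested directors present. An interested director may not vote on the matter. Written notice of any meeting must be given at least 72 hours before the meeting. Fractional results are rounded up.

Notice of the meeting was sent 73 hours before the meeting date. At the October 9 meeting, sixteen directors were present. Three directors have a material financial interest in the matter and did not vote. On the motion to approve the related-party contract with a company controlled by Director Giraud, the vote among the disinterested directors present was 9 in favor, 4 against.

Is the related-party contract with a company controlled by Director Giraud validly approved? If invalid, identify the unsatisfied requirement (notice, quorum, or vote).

Notice: 73 hours given; 72 required (73 ≥ 72). Satisfied.
Quorum: 16 present, but the 3 interested directors do not count, leaving 13. Quorum is 14. Not satisfied.
Vote: the related-party contract with a company controlled by Director Giraud requires two-thirds of the disinterested directors present (16 − 3 = 13). 2/3 of 13 = 8.67, rounded up to 9, so 9 affirmative votes are needed; 9 voted in favor. Satisfied. (Moot — without a quorum no business can be validly transacted.)

Invalid — quorum requirement not satisfied.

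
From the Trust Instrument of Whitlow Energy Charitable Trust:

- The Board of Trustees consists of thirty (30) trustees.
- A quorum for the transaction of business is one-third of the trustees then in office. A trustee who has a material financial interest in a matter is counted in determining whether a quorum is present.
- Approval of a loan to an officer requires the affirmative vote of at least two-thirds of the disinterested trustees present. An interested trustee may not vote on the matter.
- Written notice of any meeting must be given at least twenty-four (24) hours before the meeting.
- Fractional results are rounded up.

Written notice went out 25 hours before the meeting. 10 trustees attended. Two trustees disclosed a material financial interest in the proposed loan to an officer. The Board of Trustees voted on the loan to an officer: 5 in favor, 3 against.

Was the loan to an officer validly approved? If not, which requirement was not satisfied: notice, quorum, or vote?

Notice: 25 hours given; 24 required (25 ≥ 24). Satisfied.
Quorum: 10 present (interested trustees count toward quorum); quorum is 10. Satisfied.
Vote: the loan to an officer requires two-thirds of the disinterested trustees present (10 − 2 = 8). 2/3 of 8 = 5.33, rounded up to 6, so 6 affirmative votes are needed; 5 voted in favor. Not satisfied.

Invalid — vote requirement not satisfied.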